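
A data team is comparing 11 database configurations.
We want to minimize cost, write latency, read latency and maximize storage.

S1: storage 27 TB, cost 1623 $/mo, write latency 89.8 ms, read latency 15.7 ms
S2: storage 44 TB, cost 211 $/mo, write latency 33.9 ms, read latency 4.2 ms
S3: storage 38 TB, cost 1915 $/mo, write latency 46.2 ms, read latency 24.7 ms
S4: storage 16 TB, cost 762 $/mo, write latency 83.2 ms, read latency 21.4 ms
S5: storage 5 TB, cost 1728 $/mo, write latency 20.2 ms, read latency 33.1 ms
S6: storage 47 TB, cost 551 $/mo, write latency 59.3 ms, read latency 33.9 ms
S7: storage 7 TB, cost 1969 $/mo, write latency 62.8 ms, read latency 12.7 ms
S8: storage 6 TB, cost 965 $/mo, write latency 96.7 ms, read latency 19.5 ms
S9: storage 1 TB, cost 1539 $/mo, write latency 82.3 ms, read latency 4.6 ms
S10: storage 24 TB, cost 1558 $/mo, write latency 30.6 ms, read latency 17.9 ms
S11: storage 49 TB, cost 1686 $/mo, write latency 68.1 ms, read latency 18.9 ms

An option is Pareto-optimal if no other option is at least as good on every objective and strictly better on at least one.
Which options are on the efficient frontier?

S2, S5, S6, S10, S11

S1: dominated by S2 (storage 44≥27, cost 211≤1623, write latency 33.9≤89.8, read latency 4.2≤15.7).
S2: not dominated (best cost).
S3: dominated by S2 (storage 44≥38, cost 211≤1915, write latency 33.9≤46.2, read latency 4.2≤24.7).
S4: dominated by S2 (storage 44≥16, cost 211≤762, write latency 33.9≤83.2, read latency 4.2≤21.4).
S5: not dominated (best write latency).
S6: not dominated.
S7: dominated by S2 (storage 44≥7, cost 211≤1969, write latency 33.9≤62.8, read latency 4.2≤12.7).
S8: dominated by S2 (storage 44≥6, cost 211≤965, write latency 33.9≤96.7, read latency 4.2≤19.5).
S9: dominated by S2 (storage 44≥1, cost 211≤1539, write latency 33.9≤82.3, read latency 4.2≤4.6).
S10: not dominated.
S11: not dominated (best storage).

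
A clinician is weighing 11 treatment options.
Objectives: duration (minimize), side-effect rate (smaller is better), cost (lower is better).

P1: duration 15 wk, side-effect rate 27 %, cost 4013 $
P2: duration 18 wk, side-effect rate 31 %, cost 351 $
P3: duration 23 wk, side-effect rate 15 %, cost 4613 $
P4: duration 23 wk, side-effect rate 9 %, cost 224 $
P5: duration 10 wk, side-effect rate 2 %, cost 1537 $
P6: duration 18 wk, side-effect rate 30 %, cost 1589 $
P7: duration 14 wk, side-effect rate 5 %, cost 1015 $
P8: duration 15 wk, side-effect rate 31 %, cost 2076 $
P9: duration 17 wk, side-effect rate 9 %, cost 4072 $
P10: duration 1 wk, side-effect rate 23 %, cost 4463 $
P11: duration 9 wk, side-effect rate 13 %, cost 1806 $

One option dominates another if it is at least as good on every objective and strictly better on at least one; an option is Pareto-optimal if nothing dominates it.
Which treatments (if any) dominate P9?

P5: duration 10≤17, side-effect rate 2≤9, cost 1537≤4072 — dominates P9.
P7: duration 14≤17, side-effect rate 5≤9, cost 1015≤4072 — dominates P9.
Others (P1, P2, P3, P4, P6, P8, P10, P11) are each worse than P9 on at least one objective.

P5, P7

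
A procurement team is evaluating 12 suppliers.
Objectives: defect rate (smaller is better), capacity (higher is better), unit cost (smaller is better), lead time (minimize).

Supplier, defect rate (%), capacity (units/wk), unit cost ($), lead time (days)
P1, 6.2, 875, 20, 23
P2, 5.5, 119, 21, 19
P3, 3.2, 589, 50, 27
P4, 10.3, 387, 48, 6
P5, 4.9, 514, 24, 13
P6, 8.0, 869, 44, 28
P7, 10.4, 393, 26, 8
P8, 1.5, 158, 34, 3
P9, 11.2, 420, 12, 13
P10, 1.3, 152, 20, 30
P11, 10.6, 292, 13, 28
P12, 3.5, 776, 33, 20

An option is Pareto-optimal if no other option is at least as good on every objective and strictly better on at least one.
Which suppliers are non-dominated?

P1: not dominated (best capacity).
P2: not dominated.
P3: not dominated.
P4: not dominated.
P5: not dominated.
P6: dominated by P1 (defect rate 6.2≤8.0, capacity 875≥869, unit cost 20≤44, lead time 23≤28).
P7: not dominated.
P8: not dominated (best lead time).
P9: not dominated (best unit cost).
P10: not dominated (best defect rate).
P11: not dominated.
P12: not dominated.

P1, P2, P3, P4, P5, P7, P8, P9, P10, P11, P12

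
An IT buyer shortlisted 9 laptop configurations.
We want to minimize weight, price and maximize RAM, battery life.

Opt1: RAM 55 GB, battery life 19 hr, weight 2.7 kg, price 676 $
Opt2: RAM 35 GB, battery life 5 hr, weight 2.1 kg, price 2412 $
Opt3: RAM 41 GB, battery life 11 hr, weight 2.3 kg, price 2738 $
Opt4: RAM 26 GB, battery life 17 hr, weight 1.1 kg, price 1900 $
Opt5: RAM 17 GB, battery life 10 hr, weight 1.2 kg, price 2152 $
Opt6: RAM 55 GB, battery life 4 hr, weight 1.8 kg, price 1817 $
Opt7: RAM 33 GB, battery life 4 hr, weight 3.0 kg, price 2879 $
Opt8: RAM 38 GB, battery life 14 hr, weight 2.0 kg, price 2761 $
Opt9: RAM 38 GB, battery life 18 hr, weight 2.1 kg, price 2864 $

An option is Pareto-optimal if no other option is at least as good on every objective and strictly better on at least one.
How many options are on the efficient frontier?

Opt1: not dominated (best battery life).
Opt2: not dominated.
Opt3: not dominated.
Opt4: not dominated (best weight).
Opt5: dominated by Opt4 (RAM 26≥17, battery life 17≥10, weight 1.1≤1.2, price 1900≤2152).
Opt6: not dominated.
Opt7: dominated by Opt1 (RAM 55≥33, battery life 19≥4, weight 2.7≤3.0, price 676≤2879).
Opt8: not dominated.
Opt9: not dominated.
Pareto-optimal: Opt1, Opt2, Opt3, Opt4, Opt6, Opt8, Opt9 → 7.

7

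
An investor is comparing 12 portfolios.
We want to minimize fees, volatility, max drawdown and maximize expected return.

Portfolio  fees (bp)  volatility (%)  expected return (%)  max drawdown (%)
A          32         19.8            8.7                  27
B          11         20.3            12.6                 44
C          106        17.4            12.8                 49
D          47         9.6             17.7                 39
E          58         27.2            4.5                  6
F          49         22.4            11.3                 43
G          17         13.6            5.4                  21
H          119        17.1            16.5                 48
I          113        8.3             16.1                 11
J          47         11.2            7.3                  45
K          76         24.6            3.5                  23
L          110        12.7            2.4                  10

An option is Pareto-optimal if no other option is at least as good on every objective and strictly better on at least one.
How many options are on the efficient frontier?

7

A: not dominated.
B: not dominated (best fees).
C: dominated by D (fees 47≤106, volatility 9.6≤17.4, expected return 17.7≥12.8, max drawdown 39≤49).
D: not dominated (best expected return).
E: not dominated (best max drawdown).
F: dominated by D (fees 47≤49, volatility 9.6≤22.4, expected return 17.7≥11.3, max drawdown 39≤43).
G: not dominated.
H: dominated by D (fees 47≤119, volatility 9.6≤17.1, expected return 17.7≥16.5, max drawdown 39≤48).
I: not dominated (best volatility).
J: dominated by D (fees 47≤47, volatility 9.6≤11.2, expected return 17.7≥7.3, max drawdown 39≤45).
K: dominated by G (fees 17≤76, volatility 13.6≤24.6, expected return 5.4≥3.5, max drawdown 21≤23).
L: not dominated.
Pareto-optimal: A, B, D, E, G, I, L → 7.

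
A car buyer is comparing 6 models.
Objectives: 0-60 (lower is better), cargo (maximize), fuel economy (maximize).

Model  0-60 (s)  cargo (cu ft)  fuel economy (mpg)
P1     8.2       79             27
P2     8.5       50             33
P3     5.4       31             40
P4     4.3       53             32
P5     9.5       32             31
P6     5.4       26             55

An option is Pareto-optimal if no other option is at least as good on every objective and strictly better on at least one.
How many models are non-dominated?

5

P1: not dominated (best cargo).
P2: not dominated.
P3: not dominated.
P4: not dominated (best 0-60).
P5: dominated by P2 (0-60 8.5≤9.5, cargo 50≥32, fuel economy 33≥31).
P6: not dominated (best fuel economy).
Pareto-optimal: P1, P2, P3, P4, P6 → 5.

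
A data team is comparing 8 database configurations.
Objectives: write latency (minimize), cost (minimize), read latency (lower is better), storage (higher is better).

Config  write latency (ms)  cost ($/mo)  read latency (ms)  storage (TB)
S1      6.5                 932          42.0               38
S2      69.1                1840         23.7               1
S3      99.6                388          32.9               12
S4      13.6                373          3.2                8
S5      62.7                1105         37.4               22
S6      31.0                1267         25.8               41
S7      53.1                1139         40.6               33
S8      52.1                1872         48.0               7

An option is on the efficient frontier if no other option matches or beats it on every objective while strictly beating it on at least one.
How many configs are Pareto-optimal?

S1: not dominated (best write latency).
S2: dominated by S4 (write latency 13.6≤69.1, cost 373≤1840, read latency 3.2≤23.7, storage 8≥1).
S3: not dominated.
S4: not dominated (best cost).
S5: not dominated.
S6: not dominated (best storage).
S7: not dominated.
S8: dominated by S1 (write latency 6.5≤52.1, cost 932≤1872, read latency 42.0≤48.0, storage 38≥7).
Pareto-optimal: S1, S3, S4, S5, S6, S7 → 6.

6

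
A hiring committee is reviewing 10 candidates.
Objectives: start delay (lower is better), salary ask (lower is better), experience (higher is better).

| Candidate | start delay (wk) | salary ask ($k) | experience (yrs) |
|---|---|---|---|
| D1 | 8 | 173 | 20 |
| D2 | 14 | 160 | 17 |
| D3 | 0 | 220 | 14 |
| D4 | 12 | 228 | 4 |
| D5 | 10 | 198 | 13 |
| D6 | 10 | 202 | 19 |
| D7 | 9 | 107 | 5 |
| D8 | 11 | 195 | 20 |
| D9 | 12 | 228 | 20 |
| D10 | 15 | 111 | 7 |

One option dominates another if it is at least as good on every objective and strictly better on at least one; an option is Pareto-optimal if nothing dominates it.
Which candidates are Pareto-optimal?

D1, D2, D3, D7, D10

D1: not dominated.
D2: not dominated.
D3: not dominated (best start delay).
D4: dominated by D1 (start delay 8≤12, salary ask 173≤228, experience 20≥4).
D5: dominated by D1 (start delay 8≤10, salary ask 173≤198, experience 20≥13).
D6: dominated by D1 (start delay 8≤10, salary ask 173≤202, experience 20≥19).
D7: not dominated (best salary ask).
D8: dominated by D1 (start delay 8≤11, salary ask 173≤195, experience 20≥20).
D9: dominated by D1 (start delay 8≤12, salary ask 173≤228, experience 20≥20).
D10: not dominated.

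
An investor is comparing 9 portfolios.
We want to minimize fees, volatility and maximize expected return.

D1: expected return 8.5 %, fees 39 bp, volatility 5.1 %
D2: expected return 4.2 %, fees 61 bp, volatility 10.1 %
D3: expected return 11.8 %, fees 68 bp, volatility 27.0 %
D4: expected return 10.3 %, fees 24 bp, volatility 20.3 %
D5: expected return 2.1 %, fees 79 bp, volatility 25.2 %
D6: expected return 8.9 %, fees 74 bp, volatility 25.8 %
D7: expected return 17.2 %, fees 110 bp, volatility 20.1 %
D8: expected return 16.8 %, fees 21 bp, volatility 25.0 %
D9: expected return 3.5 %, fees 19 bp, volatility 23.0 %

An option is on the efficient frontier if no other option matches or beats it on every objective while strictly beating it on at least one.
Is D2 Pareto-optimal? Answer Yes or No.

D1 vs D2: expected return 8.5≥4.2, fees 39≤61, volatility 5.1≤10.1 — D1 is at least as good on every objective and strictly better on at least one, so D1 dominates D2.

No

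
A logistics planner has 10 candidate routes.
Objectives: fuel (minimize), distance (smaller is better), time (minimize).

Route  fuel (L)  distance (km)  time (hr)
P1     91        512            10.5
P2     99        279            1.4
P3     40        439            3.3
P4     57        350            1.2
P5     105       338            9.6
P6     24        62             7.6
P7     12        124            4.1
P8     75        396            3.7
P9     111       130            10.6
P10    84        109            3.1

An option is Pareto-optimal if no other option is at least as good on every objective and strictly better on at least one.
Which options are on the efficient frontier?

P2, P3, P4, P6, P7, P10

P1: dominated by P3 (fuel 40≤91, distance 439≤512, time 3.3≤10.5).
P2: not dominated.
P3: not dominated.
P4: not dominated (best time).
P5: dominated by P2 (fuel 99≤105, distance 279≤338, time 1.4≤9.6).
P6: not dominated (best distance).
P7: not dominated (best fuel).
P8: dominated by P4 (fuel 57≤75, distance 350≤396, time 1.2≤3.7).
P9: dominated by P6 (fuel 24≤111, distance 62≤130, time 7.6≤10.6).
P10: not dominated.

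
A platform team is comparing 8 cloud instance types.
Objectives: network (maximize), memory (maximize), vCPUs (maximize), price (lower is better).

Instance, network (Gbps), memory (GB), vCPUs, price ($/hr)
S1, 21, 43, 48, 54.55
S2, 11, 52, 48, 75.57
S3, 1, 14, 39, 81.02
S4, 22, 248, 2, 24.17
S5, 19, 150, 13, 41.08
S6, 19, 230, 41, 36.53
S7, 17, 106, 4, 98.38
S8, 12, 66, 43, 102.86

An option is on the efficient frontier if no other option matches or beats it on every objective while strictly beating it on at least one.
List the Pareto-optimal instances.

S1, S2, S4, S6, S8

S1: not dominated.
S2: not dominated.
S3: dominated by S1 (network 21≥1, memory 43≥14, vCPUs 48≥39, price 54.55≤81.02).
S4: not dominated (best network).
S5: dominated by S6 (network 19≥19, memory 230≥150, vCPUs 41≥13, price 36.53≤41.08).
S6: not dominated.
S7: dominated by S5 (network 19≥17, memory 150≥106, vCPUs 13≥4, price 41.08≤98.38).
S8: not dominated.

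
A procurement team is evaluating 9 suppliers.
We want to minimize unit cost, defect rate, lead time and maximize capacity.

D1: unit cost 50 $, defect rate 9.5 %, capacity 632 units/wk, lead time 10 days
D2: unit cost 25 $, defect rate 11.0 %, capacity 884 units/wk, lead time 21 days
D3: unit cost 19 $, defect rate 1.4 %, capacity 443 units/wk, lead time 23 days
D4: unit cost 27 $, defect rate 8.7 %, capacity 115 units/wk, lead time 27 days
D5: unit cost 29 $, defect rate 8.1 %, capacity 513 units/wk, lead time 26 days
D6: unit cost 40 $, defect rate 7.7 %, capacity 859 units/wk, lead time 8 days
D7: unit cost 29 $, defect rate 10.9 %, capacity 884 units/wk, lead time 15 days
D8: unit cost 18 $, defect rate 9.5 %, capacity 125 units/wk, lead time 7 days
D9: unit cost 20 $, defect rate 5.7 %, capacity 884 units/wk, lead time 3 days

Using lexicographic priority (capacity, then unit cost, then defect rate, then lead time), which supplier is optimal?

First maximize capacity: best is 884, kept {D2, D7, D9}.
Then minimize unit cost: best is 20, kept {D9}.

D9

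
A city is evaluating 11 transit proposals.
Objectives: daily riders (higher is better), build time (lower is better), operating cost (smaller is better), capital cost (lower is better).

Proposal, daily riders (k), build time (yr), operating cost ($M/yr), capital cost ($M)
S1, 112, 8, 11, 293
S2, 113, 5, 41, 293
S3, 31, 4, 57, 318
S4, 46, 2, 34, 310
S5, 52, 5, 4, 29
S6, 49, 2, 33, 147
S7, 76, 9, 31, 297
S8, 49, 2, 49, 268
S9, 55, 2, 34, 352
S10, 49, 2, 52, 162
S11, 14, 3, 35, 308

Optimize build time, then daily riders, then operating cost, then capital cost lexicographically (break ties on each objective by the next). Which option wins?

First minimize build time: best is 2, kept {S4, S6, S8, S9, S10}.
Then maximize daily riders: best is 55, kept {S9}.

S9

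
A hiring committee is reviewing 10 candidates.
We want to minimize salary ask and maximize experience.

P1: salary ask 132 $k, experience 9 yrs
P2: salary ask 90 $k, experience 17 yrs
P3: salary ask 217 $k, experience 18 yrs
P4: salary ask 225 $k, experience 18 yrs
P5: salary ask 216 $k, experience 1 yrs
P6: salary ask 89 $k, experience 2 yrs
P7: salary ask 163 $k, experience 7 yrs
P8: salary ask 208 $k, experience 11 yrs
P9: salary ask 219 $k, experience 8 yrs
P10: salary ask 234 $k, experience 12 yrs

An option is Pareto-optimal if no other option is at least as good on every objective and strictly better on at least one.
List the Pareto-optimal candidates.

P1: dominated by P2 (salary ask 90≤132, experience 17≥9).
P2: not dominated.
P3: not dominated.
P4: dominated by P3 (salary ask 217≤225, experience 18≥18).
P5: dominated by P1 (salary ask 132≤216, experience 9≥1).
P6: not dominated (best salary ask).
P7: dominated by P1 (salary ask 132≤163, experience 9≥7).
P8: dominated by P2 (salary ask 90≤208, experience 17≥11).
P9: dominated by P1 (salary ask 132≤219, experience 9≥8).
P10: dominated by P2 (salary ask 90≤234, experience 17≥12).

P2, P3, P6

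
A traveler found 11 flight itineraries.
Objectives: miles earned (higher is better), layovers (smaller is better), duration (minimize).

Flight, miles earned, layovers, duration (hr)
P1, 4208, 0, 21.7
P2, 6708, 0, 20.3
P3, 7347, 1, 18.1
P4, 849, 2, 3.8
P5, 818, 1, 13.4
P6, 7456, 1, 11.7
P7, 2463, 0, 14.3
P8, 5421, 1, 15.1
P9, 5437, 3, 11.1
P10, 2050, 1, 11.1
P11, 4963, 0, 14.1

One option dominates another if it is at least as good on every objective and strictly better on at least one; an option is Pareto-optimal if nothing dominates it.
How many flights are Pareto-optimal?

P1: dominated by P2 (miles earned 6708≥4208, layovers 0≤0, duration 20.3≤21.7).
P2: not dominated.
P3: dominated by P6 (miles earned 7456≥7347, layovers 1≤1, duration 11.7≤18.1).
P4: not dominated (best duration).
P5: dominated by P6 (miles earned 7456≥818, layovers 1≤1, duration 11.7≤13.4).
P6: not dominated (best miles earned).
P7: dominated by P11 (miles earned 4963≥2463, layovers 0≤0, duration 14.1≤14.3).
P8: dominated by P6 (miles earned 7456≥5421, layovers 1≤1, duration 11.7≤15.1).
P9: not dominated.
P10: not dominated.
P11: not dominated.
Pareto-optimal: P2, P4, P6, P9, P10, P11 → 6.

6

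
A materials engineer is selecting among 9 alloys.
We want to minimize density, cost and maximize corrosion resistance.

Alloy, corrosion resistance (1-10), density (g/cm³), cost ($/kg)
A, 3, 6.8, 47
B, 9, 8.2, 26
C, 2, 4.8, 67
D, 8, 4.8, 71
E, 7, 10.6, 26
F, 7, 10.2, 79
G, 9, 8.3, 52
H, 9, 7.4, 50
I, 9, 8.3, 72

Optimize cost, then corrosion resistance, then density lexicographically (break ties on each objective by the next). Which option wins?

B

First minimize cost: best is 26, kept {B, E}.
Then maximize corrosion resistance: best is 9, kept {B}.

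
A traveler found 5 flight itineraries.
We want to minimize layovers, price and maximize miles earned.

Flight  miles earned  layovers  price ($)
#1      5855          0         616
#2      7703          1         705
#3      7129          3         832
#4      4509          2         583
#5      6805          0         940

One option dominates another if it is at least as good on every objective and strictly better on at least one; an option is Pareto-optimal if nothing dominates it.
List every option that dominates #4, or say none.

#1: worse on price (616 vs 583).
#2: worse on price (705 vs 583).
#3: worse on layovers (3 vs 2).
#5: worse on price (940 vs 583).
No option dominates #4.

none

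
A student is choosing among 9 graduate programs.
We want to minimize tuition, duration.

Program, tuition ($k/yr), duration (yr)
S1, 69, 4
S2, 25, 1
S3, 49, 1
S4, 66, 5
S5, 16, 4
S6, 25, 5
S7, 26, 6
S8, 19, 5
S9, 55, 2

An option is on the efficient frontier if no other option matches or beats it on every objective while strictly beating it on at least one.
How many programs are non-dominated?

S1: dominated by S2 (tuition 25≤69, duration 1≤4).
S2: not dominated.
S3: dominated by S2 (tuition 25≤49, duration 1≤1).
S4: dominated by S2 (tuition 25≤66, duration 1≤5).
S5: not dominated (best tuition).
S6: dominated by S2 (tuition 25≤25, duration 1≤5).
S7: dominated by S2 (tuition 25≤26, duration 1≤6).
S8: dominated by S5 (tuition 16≤19, duration 4≤5).
S9: dominated by S2 (tuition 25≤55, duration 1≤2).
Pareto-optimal: S2, S5 → 2.

2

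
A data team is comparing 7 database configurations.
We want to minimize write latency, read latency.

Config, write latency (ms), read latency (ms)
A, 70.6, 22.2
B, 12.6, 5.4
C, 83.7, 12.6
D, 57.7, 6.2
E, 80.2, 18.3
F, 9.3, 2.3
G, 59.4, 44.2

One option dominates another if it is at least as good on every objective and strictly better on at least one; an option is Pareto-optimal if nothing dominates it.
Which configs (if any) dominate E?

B, D, F

B: write latency 12.6≤80.2, read latency 5.4≤18.3 — dominates E.
D: write latency 57.7≤80.2, read latency 6.2≤18.3 — dominates E.
F: write latency 9.3≤80.2, read latency 2.3≤18.3 — dominates E.
Others (A, C, G) are each worse than E on at least one objective.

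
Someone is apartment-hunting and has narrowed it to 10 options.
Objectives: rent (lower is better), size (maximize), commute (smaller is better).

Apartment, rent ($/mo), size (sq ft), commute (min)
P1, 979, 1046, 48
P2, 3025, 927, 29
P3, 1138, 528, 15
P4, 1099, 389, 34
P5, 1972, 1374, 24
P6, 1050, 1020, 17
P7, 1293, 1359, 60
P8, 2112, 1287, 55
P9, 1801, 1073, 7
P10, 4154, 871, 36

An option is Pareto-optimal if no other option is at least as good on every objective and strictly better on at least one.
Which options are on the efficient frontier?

P1: not dominated (best rent).
P2: dominated by P5 (rent 1972≤3025, size 1374≥927, commute 24≤29).
P3: not dominated.
P4: dominated by P6 (rent 1050≤1099, size 1020≥389, commute 17≤34).
P5: not dominated (best size).
P6: not dominated.
P7: not dominated.
P8: dominated by P5 (rent 1972≤2112, size 1374≥1287, commute 24≤55).
P9: not dominated (best commute).
P10: dominated by P2 (rent 3025≤4154, size 927≥871, commute 29≤36).

P1, P3, P5, P6, P7, P9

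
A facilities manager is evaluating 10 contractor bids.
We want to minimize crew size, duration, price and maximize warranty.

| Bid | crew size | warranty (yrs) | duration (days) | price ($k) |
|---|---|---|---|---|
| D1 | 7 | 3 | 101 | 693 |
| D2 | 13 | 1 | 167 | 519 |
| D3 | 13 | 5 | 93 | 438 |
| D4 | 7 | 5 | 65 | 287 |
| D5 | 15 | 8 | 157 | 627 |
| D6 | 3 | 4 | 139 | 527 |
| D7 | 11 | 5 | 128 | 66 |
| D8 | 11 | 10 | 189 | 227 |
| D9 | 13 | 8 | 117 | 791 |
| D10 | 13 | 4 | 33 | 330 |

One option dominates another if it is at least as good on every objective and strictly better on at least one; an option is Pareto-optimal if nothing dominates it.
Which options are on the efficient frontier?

D4, D5, D6, D7, D8, D9, D10

D1: dominated by D4 (crew size 7≤7, warranty 5≥3, duration 65≤101, price 287≤693).
D2: dominated by D3 (crew size 13≤13, warranty 5≥1, duration 93≤167, price 438≤519).
D3: dominated by D4 (crew size 7≤13, warranty 5≥5, duration 65≤93, price 287≤438).
D4: not dominated.
D5: not dominated.
D6: not dominated (best crew size).
D7: not dominated (best price).
D8: not dominated (best warranty).
D9: not dominated.
D10: not dominated (best duration).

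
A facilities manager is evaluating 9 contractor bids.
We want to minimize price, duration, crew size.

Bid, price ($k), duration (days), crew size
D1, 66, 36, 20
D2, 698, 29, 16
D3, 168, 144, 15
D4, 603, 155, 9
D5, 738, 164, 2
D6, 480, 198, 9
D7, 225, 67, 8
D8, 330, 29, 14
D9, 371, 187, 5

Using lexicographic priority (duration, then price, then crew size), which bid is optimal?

First minimize duration: best is 29, kept {D2, D8}.
Then minimize price: best is 330, kept {D8}.

D8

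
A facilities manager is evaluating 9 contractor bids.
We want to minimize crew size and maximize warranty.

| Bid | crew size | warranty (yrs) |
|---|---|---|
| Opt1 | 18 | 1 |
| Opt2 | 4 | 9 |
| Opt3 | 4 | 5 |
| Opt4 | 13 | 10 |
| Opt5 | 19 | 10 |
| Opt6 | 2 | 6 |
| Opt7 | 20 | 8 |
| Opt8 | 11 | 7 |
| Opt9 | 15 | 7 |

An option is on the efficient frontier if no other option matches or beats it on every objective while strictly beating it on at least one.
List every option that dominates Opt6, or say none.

none

Opt1: worse on crew size (18 vs 2).
Opt2: worse on crew size (4 vs 2).
Opt3: worse on crew size (4 vs 2).
Opt4: worse on crew size (13 vs 2).
Opt5: worse on crew size (19 vs 2).
Opt7: worse on crew size (20 vs 2).
Opt8: worse on crew size (11 vs 2).
Opt9: worse on crew size (15 vs 2).
No option dominates Opt6.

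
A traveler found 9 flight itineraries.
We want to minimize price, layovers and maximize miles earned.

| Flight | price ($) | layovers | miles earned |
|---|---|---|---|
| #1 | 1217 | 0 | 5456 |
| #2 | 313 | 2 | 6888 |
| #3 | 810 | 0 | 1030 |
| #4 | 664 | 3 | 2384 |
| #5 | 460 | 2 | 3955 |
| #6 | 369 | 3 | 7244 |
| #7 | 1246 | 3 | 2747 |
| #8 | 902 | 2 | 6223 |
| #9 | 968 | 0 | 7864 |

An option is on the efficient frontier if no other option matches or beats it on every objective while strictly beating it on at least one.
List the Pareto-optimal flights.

#2, #3, #6, #9

#1: dominated by #9 (price 968≤1217, layovers 0≤0, miles earned 7864≥5456).
#2: not dominated (best price).
#3: not dominated.
#4: dominated by #2 (price 313≤664, layovers 2≤3, miles earned 6888≥2384).
#5: dominated by #2 (price 313≤460, layovers 2≤2, miles earned 6888≥3955).
#6: not dominated.
#7: dominated by #1 (price 1217≤1246, layovers 0≤3, miles earned 5456≥2747).
#8: dominated by #2 (price 313≤902, layovers 2≤2, miles earned 6888≥6223).
#9: not dominated (best miles earned).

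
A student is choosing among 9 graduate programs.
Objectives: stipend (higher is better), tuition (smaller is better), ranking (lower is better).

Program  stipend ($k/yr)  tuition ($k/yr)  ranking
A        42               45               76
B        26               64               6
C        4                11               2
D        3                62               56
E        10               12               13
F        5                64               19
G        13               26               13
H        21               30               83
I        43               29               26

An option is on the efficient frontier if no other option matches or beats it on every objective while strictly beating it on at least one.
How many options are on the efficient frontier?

A: dominated by I (stipend 43≥42, tuition 29≤45, ranking 26≤76).
B: not dominated.
C: not dominated (best tuition).
D: dominated by C (stipend 4≥3, tuition 11≤62, ranking 2≤56).
E: not dominated.
F: dominated by B (stipend 26≥5, tuition 64≤64, ranking 6≤19).
G: not dominated.
H: dominated by I (stipend 43≥21, tuition 29≤30, ranking 26≤83).
I: not dominated (best stipend).
Pareto-optimal: B, C, E, G, I → 5.

5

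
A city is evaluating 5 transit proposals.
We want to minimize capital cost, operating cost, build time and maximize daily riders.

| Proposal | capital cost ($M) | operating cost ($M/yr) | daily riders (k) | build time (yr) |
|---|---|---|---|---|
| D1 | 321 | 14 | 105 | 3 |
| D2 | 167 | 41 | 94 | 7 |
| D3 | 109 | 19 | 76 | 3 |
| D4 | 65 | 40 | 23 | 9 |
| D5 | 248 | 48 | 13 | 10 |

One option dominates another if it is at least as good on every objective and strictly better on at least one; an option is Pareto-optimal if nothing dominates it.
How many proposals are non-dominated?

D1: not dominated (best operating cost).
D2: not dominated.
D3: not dominated.
D4: not dominated (best capital cost).
D5: dominated by D2 (capital cost 167≤248, operating cost 41≤48, daily riders 94≥13, build time 7≤10).
Pareto-optimal: D1, D2, D3, D4 → 4.

4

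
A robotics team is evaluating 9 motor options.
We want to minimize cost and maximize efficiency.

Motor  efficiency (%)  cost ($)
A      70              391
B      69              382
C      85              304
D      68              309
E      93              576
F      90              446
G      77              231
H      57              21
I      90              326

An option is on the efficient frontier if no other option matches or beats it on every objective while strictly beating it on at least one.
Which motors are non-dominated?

C, E, G, H, I

A: dominated by C (efficiency 85≥70, cost 304≤391).
B: dominated by C (efficiency 85≥69, cost 304≤382).
C: not dominated.
D: dominated by C (efficiency 85≥68, cost 304≤309).
E: not dominated (best efficiency).
F: dominated by I (efficiency 90≥90, cost 326≤446).
G: not dominated.
H: not dominated (best cost).
I: not dominated.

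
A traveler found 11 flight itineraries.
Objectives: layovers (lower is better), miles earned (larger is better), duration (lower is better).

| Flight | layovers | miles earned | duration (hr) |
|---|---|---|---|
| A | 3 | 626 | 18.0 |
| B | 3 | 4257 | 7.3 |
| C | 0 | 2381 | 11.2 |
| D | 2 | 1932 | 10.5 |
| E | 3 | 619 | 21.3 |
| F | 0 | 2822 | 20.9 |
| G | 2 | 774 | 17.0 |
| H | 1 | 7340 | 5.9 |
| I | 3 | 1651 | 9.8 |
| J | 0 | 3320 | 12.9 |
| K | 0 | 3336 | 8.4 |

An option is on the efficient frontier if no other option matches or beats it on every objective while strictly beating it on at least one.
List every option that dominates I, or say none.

B, H, K

B: layovers 3≤3, miles earned 4257≥1651, duration 7.3≤9.8 — dominates I.
H: layovers 1≤3, miles earned 7340≥1651, duration 5.9≤9.8 — dominates I.
K: layovers 0≤3, miles earned 3336≥1651, duration 8.4≤9.8 — dominates I.
Others (A, C, D, E, F, G, J) are each worse than I on at least one objective.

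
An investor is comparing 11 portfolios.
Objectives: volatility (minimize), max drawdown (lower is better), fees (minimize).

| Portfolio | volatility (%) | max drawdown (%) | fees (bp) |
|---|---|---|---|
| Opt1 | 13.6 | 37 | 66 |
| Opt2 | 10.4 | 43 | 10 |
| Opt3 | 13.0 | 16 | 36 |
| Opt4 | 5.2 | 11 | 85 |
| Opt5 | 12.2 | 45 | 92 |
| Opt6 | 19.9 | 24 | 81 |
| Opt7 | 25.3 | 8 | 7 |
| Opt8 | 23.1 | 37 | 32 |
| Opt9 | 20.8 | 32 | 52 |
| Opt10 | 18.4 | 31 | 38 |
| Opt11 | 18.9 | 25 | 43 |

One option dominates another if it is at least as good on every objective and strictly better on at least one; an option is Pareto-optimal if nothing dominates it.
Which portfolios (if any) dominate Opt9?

Opt3: volatility 13.0≤20.8, max drawdown 16≤32, fees 36≤52 — dominates Opt9.
Opt10: volatility 18.4≤20.8, max drawdown 31≤32, fees 38≤52 — dominates Opt9.
Opt11: volatility 18.9≤20.8, max drawdown 25≤32, fees 43≤52 — dominates Opt9.
Others (Opt1, Opt2, Opt4, Opt5, Opt6, Opt7, Opt8) are each worse than Opt9 on at least one objective.

Opt3, Opt10, Opt11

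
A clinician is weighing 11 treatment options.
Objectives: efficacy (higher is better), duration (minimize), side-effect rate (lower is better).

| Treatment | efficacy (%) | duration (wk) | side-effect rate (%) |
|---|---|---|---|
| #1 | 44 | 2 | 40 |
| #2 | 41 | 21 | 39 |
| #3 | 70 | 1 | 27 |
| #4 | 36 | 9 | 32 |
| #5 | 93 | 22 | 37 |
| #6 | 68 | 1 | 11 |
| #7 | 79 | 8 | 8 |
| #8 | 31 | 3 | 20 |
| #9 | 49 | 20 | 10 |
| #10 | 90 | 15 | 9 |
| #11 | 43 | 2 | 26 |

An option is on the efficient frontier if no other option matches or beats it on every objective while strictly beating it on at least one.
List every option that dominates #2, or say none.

#3: efficacy 70≥41, duration 1≤21, side-effect rate 27≤39 — dominates #2.
#6: efficacy 68≥41, duration 1≤21, side-effect rate 11≤39 — dominates #2.
#7: efficacy 79≥41, duration 8≤21, side-effect rate 8≤39 — dominates #2.
#9: efficacy 49≥41, duration 20≤21, side-effect rate 10≤39 — dominates #2.
#10: efficacy 90≥41, duration 15≤21, side-effect rate 9≤39 — dominates #2.
#11: efficacy 43≥41, duration 2≤21, side-effect rate 26≤39 — dominates #2.
Others (#1, #4, #5, #8) are each worse than #2 on at least one objective.

#3, #6, #7, #9, #10, #11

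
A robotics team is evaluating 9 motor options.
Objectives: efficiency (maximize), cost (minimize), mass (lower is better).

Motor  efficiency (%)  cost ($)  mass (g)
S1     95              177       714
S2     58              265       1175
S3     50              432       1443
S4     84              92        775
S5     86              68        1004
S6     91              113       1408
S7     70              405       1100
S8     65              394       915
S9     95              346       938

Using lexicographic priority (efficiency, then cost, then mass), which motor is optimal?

First maximize efficiency: best is 95, kept {S1, S9}.
Then minimize cost: best is 177, kept {S1}.

S1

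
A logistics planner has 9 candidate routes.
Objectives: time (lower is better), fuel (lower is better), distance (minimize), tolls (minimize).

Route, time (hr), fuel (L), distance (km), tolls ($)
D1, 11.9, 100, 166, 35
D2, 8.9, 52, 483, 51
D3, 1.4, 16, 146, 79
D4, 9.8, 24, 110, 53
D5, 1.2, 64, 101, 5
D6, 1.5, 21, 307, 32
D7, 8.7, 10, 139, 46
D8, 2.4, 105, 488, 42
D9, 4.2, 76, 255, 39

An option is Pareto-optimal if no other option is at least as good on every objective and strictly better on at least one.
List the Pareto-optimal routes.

D1: dominated by D5 (time 1.2≤11.9, fuel 64≤100, distance 101≤166, tolls 5≤35).
D2: dominated by D6 (time 1.5≤8.9, fuel 21≤52, distance 307≤483, tolls 32≤51).
D3: not dominated.
D4: not dominated.
D5: not dominated (best time).
D6: not dominated.
D7: not dominated (best fuel).
D8: dominated by D5 (time 1.2≤2.4, fuel 64≤105, distance 101≤488, tolls 5≤42).
D9: dominated by D5 (time 1.2≤4.2, fuel 64≤76, distance 101≤255, tolls 5≤39).

D3, D4, D5, D6, D7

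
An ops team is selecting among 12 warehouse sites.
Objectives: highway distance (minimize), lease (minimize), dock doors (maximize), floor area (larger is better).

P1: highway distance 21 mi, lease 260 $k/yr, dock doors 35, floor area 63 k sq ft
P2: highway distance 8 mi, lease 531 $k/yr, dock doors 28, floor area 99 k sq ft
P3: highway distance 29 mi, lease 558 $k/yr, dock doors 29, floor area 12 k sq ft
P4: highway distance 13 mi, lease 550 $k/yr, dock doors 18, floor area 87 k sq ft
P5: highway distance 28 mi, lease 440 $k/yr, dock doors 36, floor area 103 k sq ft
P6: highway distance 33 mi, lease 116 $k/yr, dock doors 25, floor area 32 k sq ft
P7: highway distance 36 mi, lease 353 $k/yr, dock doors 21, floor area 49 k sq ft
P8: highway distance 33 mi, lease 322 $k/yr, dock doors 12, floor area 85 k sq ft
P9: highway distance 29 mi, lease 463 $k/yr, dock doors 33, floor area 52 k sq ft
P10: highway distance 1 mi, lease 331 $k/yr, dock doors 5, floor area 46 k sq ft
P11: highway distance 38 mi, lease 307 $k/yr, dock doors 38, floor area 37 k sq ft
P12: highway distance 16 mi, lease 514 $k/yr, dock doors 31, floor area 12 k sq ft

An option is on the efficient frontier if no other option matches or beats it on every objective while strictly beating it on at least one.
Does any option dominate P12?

P1: worse on highway distance (21 vs 16).
P2: worse on lease (531 vs 514).
P3: worse on highway distance (29 vs 16).
P4: worse on lease (550 vs 514).
P5: worse on highway distance (28 vs 16).
P6: worse on highway distance (33 vs 16).
P7: worse on highway distance (36 vs 16).
P8: worse on highway distance (33 vs 16).
P9: worse on highway distance (29 vs 16).
P10: worse on dock doors (5 vs 31).
P11: worse on highway distance (38 vs 16).
No option is at least as good as P12 on every objective and strictly better on one.

No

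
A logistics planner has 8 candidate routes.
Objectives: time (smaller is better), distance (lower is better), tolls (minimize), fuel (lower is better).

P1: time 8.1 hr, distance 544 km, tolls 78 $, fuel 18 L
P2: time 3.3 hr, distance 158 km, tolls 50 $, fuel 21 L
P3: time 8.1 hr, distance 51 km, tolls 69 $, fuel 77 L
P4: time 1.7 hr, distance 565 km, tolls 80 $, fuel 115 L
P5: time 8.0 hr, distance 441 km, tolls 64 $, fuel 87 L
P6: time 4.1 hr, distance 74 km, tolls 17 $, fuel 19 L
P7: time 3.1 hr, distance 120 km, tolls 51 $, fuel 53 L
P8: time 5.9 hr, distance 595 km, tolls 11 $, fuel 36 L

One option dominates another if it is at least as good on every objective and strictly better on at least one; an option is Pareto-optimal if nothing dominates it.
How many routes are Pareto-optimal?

P1: not dominated (best fuel).
P2: not dominated.
P3: not dominated (best distance).
P4: not dominated (best time).
P5: dominated by P2 (time 3.3≤8.0, distance 158≤441, tolls 50≤64, fuel 21≤87).
P6: not dominated.
P7: not dominated.
P8: not dominated (best tolls).
Pareto-optimal: P1, P2, P3, P4, P6, P7, P8 → 7.

7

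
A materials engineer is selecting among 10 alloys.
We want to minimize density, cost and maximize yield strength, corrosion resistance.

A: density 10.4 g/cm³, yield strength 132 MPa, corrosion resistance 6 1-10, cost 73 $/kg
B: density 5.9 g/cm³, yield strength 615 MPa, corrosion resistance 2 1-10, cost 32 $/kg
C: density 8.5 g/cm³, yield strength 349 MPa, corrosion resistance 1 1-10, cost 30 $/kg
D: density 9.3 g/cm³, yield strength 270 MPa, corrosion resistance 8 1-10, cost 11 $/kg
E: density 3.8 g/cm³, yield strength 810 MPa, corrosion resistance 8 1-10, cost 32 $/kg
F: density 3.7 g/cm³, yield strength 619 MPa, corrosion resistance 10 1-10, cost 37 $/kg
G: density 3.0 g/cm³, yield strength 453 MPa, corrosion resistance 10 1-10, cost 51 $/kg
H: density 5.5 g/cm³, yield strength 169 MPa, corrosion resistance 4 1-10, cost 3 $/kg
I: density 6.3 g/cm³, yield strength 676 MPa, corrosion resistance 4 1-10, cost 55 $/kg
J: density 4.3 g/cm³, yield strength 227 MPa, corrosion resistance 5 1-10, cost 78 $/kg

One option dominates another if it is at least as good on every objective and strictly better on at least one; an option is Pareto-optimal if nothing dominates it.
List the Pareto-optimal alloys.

C, D, E, F, G, H

A: dominated by D (density 9.3≤10.4, yield strength 270≥132, corrosion resistance 8≥6, cost 11≤73).
B: dominated by E (density 3.8≤5.9, yield strength 810≥615, corrosion resistance 8≥2, cost 32≤32).
C: not dominated.
D: not dominated.
E: not dominated (best yield strength).
F: not dominated.
G: not dominated (best density).
H: not dominated (best cost).
I: dominated by E (density 3.8≤6.3, yield strength 810≥676, corrosion resistance 8≥4, cost 32≤55).
J: dominated by E (density 3.8≤4.3, yield strength 810≥227, corrosion resistance 8≥5, cost 32≤78).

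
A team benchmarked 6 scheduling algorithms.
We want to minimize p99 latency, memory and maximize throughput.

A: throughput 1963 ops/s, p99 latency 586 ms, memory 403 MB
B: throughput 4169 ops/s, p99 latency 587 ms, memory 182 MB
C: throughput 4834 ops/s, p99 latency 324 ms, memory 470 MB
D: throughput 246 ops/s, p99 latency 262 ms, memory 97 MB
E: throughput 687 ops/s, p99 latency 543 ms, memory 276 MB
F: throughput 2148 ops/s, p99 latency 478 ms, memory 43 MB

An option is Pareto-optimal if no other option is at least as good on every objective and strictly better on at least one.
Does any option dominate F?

No

A: worse on throughput (1963 vs 2148).
B: worse on p99 latency (587 vs 478).
C: worse on memory (470 vs 43).
D: worse on throughput (246 vs 2148).
E: worse on throughput (687 vs 2148).
No option is at least as good as F on every objective and strictly better on one.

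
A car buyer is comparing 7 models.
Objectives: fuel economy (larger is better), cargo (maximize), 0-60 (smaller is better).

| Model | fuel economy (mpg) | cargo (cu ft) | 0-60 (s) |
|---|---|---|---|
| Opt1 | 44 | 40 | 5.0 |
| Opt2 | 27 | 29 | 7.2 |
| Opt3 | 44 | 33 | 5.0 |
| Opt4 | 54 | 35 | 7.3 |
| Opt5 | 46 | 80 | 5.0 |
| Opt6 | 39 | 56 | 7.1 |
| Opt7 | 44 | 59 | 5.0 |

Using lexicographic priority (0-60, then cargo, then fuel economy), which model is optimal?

Opt5

First minimize 0-60: best is 5.0, kept {Opt1, Opt3, Opt5, Opt7}.
Then maximize cargo: best is 80, kept {Opt5}.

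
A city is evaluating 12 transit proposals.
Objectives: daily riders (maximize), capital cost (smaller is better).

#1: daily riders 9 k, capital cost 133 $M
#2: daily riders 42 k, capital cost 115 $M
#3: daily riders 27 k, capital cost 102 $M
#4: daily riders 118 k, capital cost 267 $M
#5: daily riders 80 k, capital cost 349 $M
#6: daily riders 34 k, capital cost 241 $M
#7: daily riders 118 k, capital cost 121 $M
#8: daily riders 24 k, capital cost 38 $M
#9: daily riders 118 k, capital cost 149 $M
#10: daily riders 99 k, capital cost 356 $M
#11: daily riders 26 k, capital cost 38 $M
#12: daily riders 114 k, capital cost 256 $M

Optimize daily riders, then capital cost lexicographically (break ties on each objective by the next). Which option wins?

#7

First maximize daily riders: best is 118, kept {#4, #7, #9}.
Then minimize capital cost: best is 121, kept {#7}.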